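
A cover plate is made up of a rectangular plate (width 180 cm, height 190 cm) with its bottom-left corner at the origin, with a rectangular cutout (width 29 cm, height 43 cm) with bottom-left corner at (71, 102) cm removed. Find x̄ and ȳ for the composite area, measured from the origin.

Part | A | x̄ᵢ | ȳᵢ | A·x̄ᵢ | A·ȳᵢ
plate | 34200.00 | 90.00 | 95.00 | 3078000.00 | 3249000.00
hole | -1247.00 | 85.50 | 123.50 | -106618.50 | -154004.50
Σ | 32953.00 |  |  | 2971381.50 | 3094995.50
x̄ = 2971381.50 / 32953.00 = 90.17 cm
ȳ = 3094995.50 / 32953.00 = 93.92 cm

x̄ = 90.17 cm, ȳ = 93.92 cm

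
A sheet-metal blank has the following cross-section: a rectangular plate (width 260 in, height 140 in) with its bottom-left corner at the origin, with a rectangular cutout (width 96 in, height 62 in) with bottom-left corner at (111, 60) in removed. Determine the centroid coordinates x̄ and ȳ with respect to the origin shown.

Part | A | x̄ᵢ | ȳᵢ | A·x̄ᵢ | A·ȳᵢ
plate | 36400.00 | 130.00 | 70.00 | 4732000.00 | 2548000.00
hole | -5952.00 | 159.00 | 91.00 | -946368.00 | -541632.00
Σ | 30448.00 |  |  | 3785632.00 | 2006368.00
x̄ = 3785632.00 / 30448.00 = 124.33 in
ȳ = 2006368.00 / 30448.00 = 65.89 in

x̄ = 124.33 in, ȳ = 65.89 in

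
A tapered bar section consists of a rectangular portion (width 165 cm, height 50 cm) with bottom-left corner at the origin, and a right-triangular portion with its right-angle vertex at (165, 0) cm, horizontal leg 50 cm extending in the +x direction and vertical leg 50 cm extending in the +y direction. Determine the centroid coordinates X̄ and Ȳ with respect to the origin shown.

X̄ = 95.55 cm, Ȳ = 23.90 cm

rectangular portion: A = 165 × 50 = 8250.00, centroid at (82.50, 25.00).
triangular portion: A = ½·50·50 = 1250.00, centroid at (181.67, 16.67).
ΣA = 9500.00 cm², ΣAX̄ = 907708.33 cm³, ΣAȲ = 227083.33 cm³.
X̄ = 907708.33/9500.00 = 95.55 cm; Ȳ = 227083.33/9500.00 = 23.90 cm.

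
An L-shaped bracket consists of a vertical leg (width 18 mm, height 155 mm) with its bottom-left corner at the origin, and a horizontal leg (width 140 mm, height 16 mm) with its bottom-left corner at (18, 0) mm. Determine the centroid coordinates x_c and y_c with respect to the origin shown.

x_c = 44.18 mm, y_c = 46.55 mm

vertical leg: A = 18 × 155 = 2790.00, centroid at (9.00, 77.50).
horizontal leg: A = 140 × 16 = 2240.00, centroid at (88.00, 8.00).
ΣA = 5030.00 mm², ΣAx_c = 222230.00 mm³, ΣAy_c = 234145.00 mm³.
x_c = 222230.00/5030.00 = 44.18 mm; y_c = 234145.00/5030.00 = 46.55 mm.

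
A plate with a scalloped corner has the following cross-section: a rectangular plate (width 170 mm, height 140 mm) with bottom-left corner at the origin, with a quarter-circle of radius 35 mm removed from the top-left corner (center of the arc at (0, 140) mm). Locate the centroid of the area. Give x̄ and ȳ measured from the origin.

x̄ = 87.96 mm, ȳ = 67.68 mm

Part | A | x̄ᵢ | ȳᵢ | A·x̄ᵢ | A·ȳᵢ
plate | 23800.00 | 85.00 | 70.00 | 2023000.00 | 1666000.00
removed quarter-circle | -962.11 | 14.85 | 125.15 | -14291.67 | -120404.12
Σ | 22837.89 |  |  | 2008708.33 | 1545595.88
x̄ = 2008708.33 / 22837.89 = 87.96 mm
ȳ = 1545595.88 / 22837.89 = 67.68 mm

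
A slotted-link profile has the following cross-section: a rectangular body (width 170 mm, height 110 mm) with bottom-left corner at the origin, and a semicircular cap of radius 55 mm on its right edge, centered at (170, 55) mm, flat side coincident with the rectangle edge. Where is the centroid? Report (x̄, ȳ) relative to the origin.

x̄ = 106.95 mm, ȳ = 55.00 mm

Part | A | x̄ᵢ | ȳᵢ | A·x̄ᵢ | A·ȳᵢ
rectangular body | 18700.00 | 85.00 | 55.00 | 1589500.00 | 1028500.00
semicircular end | 4751.66 | 193.34 | 55.00 | 918698.68 | 261341.24
Σ | 23451.66 |  |  | 2508198.68 | 1289841.24
x̄ = 2508198.68 / 23451.66 = 106.95 mm
ȳ = 1289841.24 / 23451.66 = 55.00 mm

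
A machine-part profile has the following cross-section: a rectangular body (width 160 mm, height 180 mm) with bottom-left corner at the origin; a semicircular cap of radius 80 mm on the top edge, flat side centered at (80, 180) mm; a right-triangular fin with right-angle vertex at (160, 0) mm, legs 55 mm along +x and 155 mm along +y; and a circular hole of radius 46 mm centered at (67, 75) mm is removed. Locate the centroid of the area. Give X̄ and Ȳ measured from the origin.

rectangular body: A = 160 × 180 = 28800.00, centroid at (80.00, 90.00).
semicircular top: A = ½π·80² = 10053.10, centroid at (80.00, 213.95).
triangular fin: A = ½·55·155 = 4262.50, centroid at (178.33, 51.67).
hole: A = −π·46² = -6647.61, centroid at (67.00, 75.00).
ΣA = 36467.99 mm²
ΣAX̄ = (28800.00)(80.00) + (10053.10)(80.00) + (4262.50)(178.33) + (-6647.61)(67.00) = 3423003.68 mm³
ΣAȲ = (28800.00)(90.00) + (10053.10)(213.95) + (4262.50)(51.67) + (-6647.61)(75.00) = 4464549.11 mm³
X̄ = 3423003.68 / 36467.99 = 93.86 mm
Ȳ = 4464549.11 / 36467.99 = 122.42 mm

X̄ = 93.86 mm, Ȳ = 122.42 mm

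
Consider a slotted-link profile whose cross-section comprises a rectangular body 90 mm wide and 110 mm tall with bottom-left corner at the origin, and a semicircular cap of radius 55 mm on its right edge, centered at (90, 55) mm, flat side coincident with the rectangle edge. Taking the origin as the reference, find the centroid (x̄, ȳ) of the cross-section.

x̄ = 67.16 mm, ȳ = 55.00 mm

Part | A | x̄ᵢ | ȳᵢ | A·x̄ᵢ | A·ȳᵢ
rectangular body | 9900.00 | 45.00 | 55.00 | 445500.00 | 544500.00
semicircular end | 4751.66 | 113.34 | 55.00 | 538565.97 | 261341.24
Σ | 14651.66 |  |  | 984065.97 | 805841.24
x̄ = 984065.97 / 14651.66 = 67.16 mm
ȳ = 805841.24 / 14651.66 = 55.00 mm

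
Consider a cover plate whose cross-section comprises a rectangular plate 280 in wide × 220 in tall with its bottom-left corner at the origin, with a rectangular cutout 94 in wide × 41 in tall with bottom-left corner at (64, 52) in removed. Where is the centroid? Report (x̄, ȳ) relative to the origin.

x̄ = 141.94 in, ȳ = 112.50 in

Part | A | x̄ᵢ | ȳᵢ | A·x̄ᵢ | A·ȳᵢ
plate | 61600.00 | 140.00 | 110.00 | 8624000.00 | 6776000.00
hole | -3854.00 | 111.00 | 72.50 | -427794.00 | -279415.00
Σ | 57746.00 |  |  | 8196206.00 | 6496585.00
x̄ = 8196206.00 / 57746.00 = 141.94 in
ȳ = 6496585.00 / 57746.00 = 112.50 in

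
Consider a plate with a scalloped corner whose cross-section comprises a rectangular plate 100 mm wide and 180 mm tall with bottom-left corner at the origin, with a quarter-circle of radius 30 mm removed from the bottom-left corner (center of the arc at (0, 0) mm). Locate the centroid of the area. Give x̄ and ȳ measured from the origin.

x̄ = 51.52 mm, ȳ = 93.16 mm

Part | A | x̄ᵢ | ȳᵢ | A·x̄ᵢ | A·ȳᵢ
plate | 18000.00 | 50.00 | 90.00 | 900000.00 | 1620000.00
removed quarter-circle | -706.86 | 12.73 | 12.73 | -9000.00 | -9000.00
Σ | 17293.14 |  |  | 891000.00 | 1611000.00
x̄ = 891000.00 / 17293.14 = 51.52 mm
ȳ = 1611000.00 / 17293.14 = 93.16 mm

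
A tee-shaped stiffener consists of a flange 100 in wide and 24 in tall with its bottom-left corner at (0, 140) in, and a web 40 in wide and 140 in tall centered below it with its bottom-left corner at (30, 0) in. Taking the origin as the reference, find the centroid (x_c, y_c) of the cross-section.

Part | A | x̄ᵢ | ȳᵢ | A·x̄ᵢ | A·ȳᵢ
web | 5600.00 | 50.00 | 70.00 | 280000.00 | 392000.00
flange | 2400.00 | 50.00 | 152.00 | 120000.00 | 364800.00
Σ | 8000.00 |  |  | 400000.00 | 756800.00
x_c = 400000.00 / 8000.00 = 50.00 in
y_c = 756800.00 / 8000.00 = 94.60 in

x_c = 50.00 in, y_c = 94.60 in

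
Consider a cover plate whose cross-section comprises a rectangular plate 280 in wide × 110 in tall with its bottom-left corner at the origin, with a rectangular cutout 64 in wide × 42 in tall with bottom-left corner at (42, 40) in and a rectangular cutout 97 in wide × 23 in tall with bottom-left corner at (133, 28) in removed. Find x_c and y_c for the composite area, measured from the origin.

plate: A = 280 × 110 = 30800.00, centroid at (140.00, 55.00).
hole 1: A = −(64 × 42) = -2688.00, centroid at (74.00, 61.00).
hole 2: A = −(97 × 23) = -2231.00, centroid at (181.50, 39.50).
ΣA = 25881.00 in²
ΣAx_c = (30800.00)(140.00) + (-2688.00)(74.00) + (-2231.00)(181.50) = 3708161.50 in³
ΣAy_c = (30800.00)(55.00) + (-2688.00)(61.00) + (-2231.00)(39.50) = 1441907.50 in³
x_c = 3708161.50 / 25881.00 = 143.28 in
y_c = 1441907.50 / 25881.00 = 55.71 in

x_c = 143.28 in, y_c = 55.71 in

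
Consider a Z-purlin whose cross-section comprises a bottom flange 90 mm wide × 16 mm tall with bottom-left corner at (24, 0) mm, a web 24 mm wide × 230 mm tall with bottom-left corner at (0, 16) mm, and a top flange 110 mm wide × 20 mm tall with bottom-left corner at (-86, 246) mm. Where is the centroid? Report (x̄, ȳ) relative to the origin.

x̄ = 10.63 mm, ȳ = 141.69 mm

bottom flange: A = 90 × 16 = 1440.00, centroid at (69.00, 8.00).
web: A = 24 × 230 = 5520.00, centroid at (12.00, 131.00).
top flange: A = 110 × 20 = 2200.00, centroid at (-31.00, 256.00).
ΣA = 9160.00 mm², ΣAx̄ = 97400.00 mm³, ΣAȳ = 1297840.00 mm³.
x̄ = 97400.00/9160.00 = 10.63 mm; ȳ = 1297840.00/9160.00 = 141.69 mm.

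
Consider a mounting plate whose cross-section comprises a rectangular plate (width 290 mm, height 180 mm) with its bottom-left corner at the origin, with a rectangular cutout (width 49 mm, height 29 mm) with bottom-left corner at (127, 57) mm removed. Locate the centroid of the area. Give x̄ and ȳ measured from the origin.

x̄ = 144.82 mm, ȳ = 90.52 mm

plate: A = 290 × 180 = 52200.00, centroid at (145.00, 90.00).
hole: A = −(49 × 29) = -1421.00, centroid at (151.50, 71.50).
ΣA = 50779.00 mm²
ΣAx̄ = (52200.00)(145.00) + (-1421.00)(151.50) = 7353718.50 mm³
ΣAȳ = (52200.00)(90.00) + (-1421.00)(71.50) = 4596398.50 mm³
x̄ = 7353718.50 / 50779.00 = 144.82 mm
ȳ = 4596398.50 / 50779.00 = 90.52 mm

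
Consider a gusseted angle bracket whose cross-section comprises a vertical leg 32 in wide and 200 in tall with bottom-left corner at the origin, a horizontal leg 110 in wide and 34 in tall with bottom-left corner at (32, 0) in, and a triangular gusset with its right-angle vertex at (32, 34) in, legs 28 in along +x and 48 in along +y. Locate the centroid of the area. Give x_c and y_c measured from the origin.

Part | A | x̄ᵢ | ȳᵢ | A·x̄ᵢ | A·ȳᵢ
vertical leg | 6400.00 | 16.00 | 100.00 | 102400.00 | 640000.00
horizontal leg | 3740.00 | 87.00 | 17.00 | 325380.00 | 63580.00
gusset | 672.00 | 41.33 | 50.00 | 27776.00 | 33600.00
Σ | 10812.00 |  |  | 455556.00 | 737180.00
x_c = 455556.00 / 10812.00 = 42.13 in
y_c = 737180.00 / 10812.00 = 68.18 in

x_c = 42.13 in, y_c = 68.18 in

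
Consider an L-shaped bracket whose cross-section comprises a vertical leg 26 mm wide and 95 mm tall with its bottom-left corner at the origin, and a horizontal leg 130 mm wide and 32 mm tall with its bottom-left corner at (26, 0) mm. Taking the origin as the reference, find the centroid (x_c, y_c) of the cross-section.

Part | A | x̄ᵢ | ȳᵢ | A·x̄ᵢ | A·ȳᵢ
vertical leg | 2470.00 | 13.00 | 47.50 | 32110.00 | 117325.00
horizontal leg | 4160.00 | 91.00 | 16.00 | 378560.00 | 66560.00
Σ | 6630.00 |  |  | 410670.00 | 183885.00
x_c = 410670.00 / 6630.00 = 61.94 mm
y_c = 183885.00 / 6630.00 = 27.74 mm

x_c = 61.94 mm, y_c = 27.74 mm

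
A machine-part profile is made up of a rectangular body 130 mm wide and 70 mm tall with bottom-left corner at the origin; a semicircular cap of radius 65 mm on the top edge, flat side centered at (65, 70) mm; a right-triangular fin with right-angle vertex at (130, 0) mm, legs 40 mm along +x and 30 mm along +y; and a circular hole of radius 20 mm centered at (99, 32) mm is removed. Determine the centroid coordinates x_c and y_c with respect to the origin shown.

x_c = 65.28 mm, y_c = 61.80 mm

Part | A | x̄ᵢ | ȳᵢ | A·x̄ᵢ | A·ȳᵢ
rectangular body | 9100.00 | 65.00 | 35.00 | 591500.00 | 318500.00
semicircular top | 6636.61 | 65.00 | 97.59 | 431379.94 | 647646.35
triangular fin | 600.00 | 143.33 | 10.00 | 86000.00 | 6000.00
hole | -1256.64 | 99.00 | 32.00 | -124407.07 | -40212.39
Σ | 15079.98 |  |  | 984472.87 | 931933.96
x_c = 984472.87 / 15079.98 = 65.28 mm
y_c = 931933.96 / 15079.98 = 61.80 mm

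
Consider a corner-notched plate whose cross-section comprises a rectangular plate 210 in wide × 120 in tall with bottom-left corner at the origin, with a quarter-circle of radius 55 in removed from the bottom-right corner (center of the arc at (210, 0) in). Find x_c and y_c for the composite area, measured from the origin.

plate: A = 210 × 120 = 25200.00, centroid at (105.00, 60.00).
removed quarter-circle: A = −¼π·55² = -2375.83, centroid at (186.66, 23.34).
ΣA = 22824.17 in²
ΣAx_c = (25200.00)(105.00) + (-2375.83)(186.66) = 2202534.15 in³
ΣAy_c = (25200.00)(60.00) + (-2375.83)(23.34) = 1456541.67 in³
x_c = 2202534.15 / 22824.17 = 96.50 in
y_c = 1456541.67 / 22824.17 = 63.82 in

x_c = 96.50 in, y_c = 63.82 in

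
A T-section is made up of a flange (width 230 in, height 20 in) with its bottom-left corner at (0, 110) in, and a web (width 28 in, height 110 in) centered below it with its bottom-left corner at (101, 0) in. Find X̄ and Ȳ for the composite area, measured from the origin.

web: A = 28 × 110 = 3080.00, centroid at (115.00, 55.00).
flange: A = 230 × 20 = 4600.00, centroid at (115.00, 120.00).
ΣA = 7680.00 in²
ΣAX̄ = (3080.00)(115.00) + (4600.00)(115.00) = 883200.00 in³
ΣAȲ = (3080.00)(55.00) + (4600.00)(120.00) = 721400.00 in³
X̄ = 883200.00 / 7680.00 = 115.00 in
Ȳ = 721400.00 / 7680.00 = 93.93 in

X̄ = 115.00 in, Ȳ = 93.93 in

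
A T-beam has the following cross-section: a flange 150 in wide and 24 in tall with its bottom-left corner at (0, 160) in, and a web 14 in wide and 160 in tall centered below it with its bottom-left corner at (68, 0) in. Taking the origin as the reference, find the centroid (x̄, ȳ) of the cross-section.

web: A = 14 × 160 = 2240.00, centroid at (75.00, 80.00).
flange: A = 150 × 24 = 3600.00, centroid at (75.00, 172.00).
ΣA = 5840.00 in²
ΣAx̄ = (2240.00)(75.00) + (3600.00)(75.00) = 438000.00 in³
ΣAȳ = (2240.00)(80.00) + (3600.00)(172.00) = 798400.00 in³
x̄ = 438000.00 / 5840.00 = 75.00 in
ȳ = 798400.00 / 5840.00 = 136.71 in

x̄ = 75.00 in, ȳ = 136.71 in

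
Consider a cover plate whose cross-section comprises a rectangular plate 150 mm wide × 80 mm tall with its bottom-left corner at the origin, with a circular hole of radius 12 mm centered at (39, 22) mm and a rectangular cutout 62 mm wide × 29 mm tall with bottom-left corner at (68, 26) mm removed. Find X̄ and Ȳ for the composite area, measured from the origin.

plate: A = 150 × 80 = 12000.00, centroid at (75.00, 40.00).
hole 1: A = −π·12² = -452.39, centroid at (39.00, 22.00).
hole 2: A = −(62 × 29) = -1798.00, centroid at (99.00, 40.50).
ΣA = 9749.61 mm²
ΣAX̄ = (12000.00)(75.00) + (-452.39)(39.00) + (-1798.00)(99.00) = 704354.82 mm³
ΣAȲ = (12000.00)(40.00) + (-452.39)(22.00) + (-1798.00)(40.50) = 397228.43 mm³
X̄ = 704354.82 / 9749.61 = 72.24 mm
Ȳ = 397228.43 / 9749.61 = 40.74 mm

X̄ = 72.24 mm, Ȳ = 40.74 mm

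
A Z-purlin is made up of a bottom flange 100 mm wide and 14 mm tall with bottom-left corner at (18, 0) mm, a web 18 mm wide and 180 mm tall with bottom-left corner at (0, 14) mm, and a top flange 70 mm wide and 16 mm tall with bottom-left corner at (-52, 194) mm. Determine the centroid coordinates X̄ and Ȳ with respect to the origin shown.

X̄ = 18.28 mm, Ȳ = 99.48 mm

Part | A | x̄ᵢ | ȳᵢ | A·x̄ᵢ | A·ȳᵢ
bottom flange | 1400.00 | 68.00 | 7.00 | 95200.00 | 9800.00
web | 3240.00 | 9.00 | 104.00 | 29160.00 | 336960.00
top flange | 1120.00 | -17.00 | 202.00 | -19040.00 | 226240.00
Σ | 5760.00 |  |  | 105320.00 | 573000.00
X̄ = 105320.00 / 5760.00 = 18.28 mm
Ȳ = 573000.00 / 5760.00 = 99.48 mm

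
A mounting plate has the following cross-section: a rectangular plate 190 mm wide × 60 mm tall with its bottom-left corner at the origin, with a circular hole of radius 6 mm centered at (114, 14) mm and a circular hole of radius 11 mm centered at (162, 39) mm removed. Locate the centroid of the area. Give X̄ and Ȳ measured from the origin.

plate: A = 190 × 60 = 11400.00, centroid at (95.00, 30.00).
hole 1: A = −π·6² = -113.10, centroid at (114.00, 14.00).
hole 2: A = −π·11² = -380.13, centroid at (162.00, 39.00).
ΣA = 10906.77 mm²
ΣAX̄ = (11400.00)(95.00) + (-113.10)(114.00) + (-380.13)(162.00) = 1008525.40 mm³
ΣAȲ = (11400.00)(30.00) + (-113.10)(14.00) + (-380.13)(39.00) = 325591.46 mm³
X̄ = 1008525.40 / 10906.77 = 92.47 mm
Ȳ = 325591.46 / 10906.77 = 29.85 mm

X̄ = 92.47 mm, Ȳ = 29.85 mm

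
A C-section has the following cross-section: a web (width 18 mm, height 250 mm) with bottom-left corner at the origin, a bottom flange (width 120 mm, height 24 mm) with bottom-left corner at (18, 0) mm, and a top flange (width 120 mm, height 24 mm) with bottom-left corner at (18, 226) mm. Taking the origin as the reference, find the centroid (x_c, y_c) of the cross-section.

web: A = 18 × 250 = 4500.00, centroid at (9.00, 125.00).
bottom flange: A = 120 × 24 = 2880.00, centroid at (78.00, 12.00).
top flange: A = 120 × 24 = 2880.00, centroid at (78.00, 238.00).
ΣA = 10260.00 mm², ΣAx_c = 489780.00 mm³, ΣAy_c = 1282500.00 mm³.
x_c = 489780.00/10260.00 = 47.74 mm; y_c = 1282500.00/10260.00 = 125.00 mm.

x_c = 47.74 mm, y_c = 125.00 mm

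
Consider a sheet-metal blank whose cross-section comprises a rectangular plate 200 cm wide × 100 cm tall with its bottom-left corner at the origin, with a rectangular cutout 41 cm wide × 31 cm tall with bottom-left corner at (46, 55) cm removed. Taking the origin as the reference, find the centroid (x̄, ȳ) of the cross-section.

plate: A = 200 × 100 = 20000.00, centroid at (100.00, 50.00).
hole: A = −(41 × 31) = -1271.00, centroid at (66.50, 70.50).
ΣA = 18729.00 cm², ΣAx̄ = 1915478.50 cm³, ΣAȳ = 910394.50 cm³.
x̄ = 1915478.50/18729.00 = 102.27 cm; ȳ = 910394.50/18729.00 = 48.61 cm.

x̄ = 102.27 cm, ȳ = 48.61 cm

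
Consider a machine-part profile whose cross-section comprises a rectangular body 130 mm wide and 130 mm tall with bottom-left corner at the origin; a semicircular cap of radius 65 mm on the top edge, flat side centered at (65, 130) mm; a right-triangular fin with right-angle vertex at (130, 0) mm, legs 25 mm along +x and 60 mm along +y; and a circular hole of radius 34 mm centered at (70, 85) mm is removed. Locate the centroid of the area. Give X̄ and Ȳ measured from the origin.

rectangular body: A = 130 × 130 = 16900.00, centroid at (65.00, 65.00).
semicircular top: A = ½π·65² = 6636.61, centroid at (65.00, 157.59).
triangular fin: A = ½·25·60 = 750.00, centroid at (138.33, 20.00).
hole: A = −π·34² = -3631.68, centroid at (70.00, 85.00).
ΣA = 20654.93 mm²
ΣAX̄ = (16900.00)(65.00) + (6636.61)(65.00) + (750.00)(138.33) + (-3631.68)(70.00) = 1379412.26 mm³
ΣAȲ = (16900.00)(65.00) + (6636.61)(157.59) + (750.00)(20.00) + (-3631.68)(85.00) = 1850650.32 mm³
X̄ = 1379412.26 / 20654.93 = 66.78 mm
Ȳ = 1850650.32 / 20654.93 = 89.60 mm

X̄ = 66.78 mm, Ȳ = 89.60 mm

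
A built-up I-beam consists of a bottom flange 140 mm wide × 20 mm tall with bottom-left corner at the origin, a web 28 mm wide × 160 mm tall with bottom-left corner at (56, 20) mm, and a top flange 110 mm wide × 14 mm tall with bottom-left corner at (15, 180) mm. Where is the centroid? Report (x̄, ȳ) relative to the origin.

bottom flange: A = 140 × 20 = 2800.00, centroid at (70.00, 10.00).
web: A = 28 × 160 = 4480.00, centroid at (70.00, 100.00).
top flange: A = 110 × 14 = 1540.00, centroid at (70.00, 187.00).
ΣA = 8820.00 mm²
ΣAx̄ = (2800.00)(70.00) + (4480.00)(70.00) + (1540.00)(70.00) = 617400.00 mm³
ΣAȳ = (2800.00)(10.00) + (4480.00)(100.00) + (1540.00)(187.00) = 763980.00 mm³
x̄ = 617400.00 / 8820.00 = 70.00 mm
ȳ = 763980.00 / 8820.00 = 86.62 mm

x̄ = 70.00 mm, ȳ = 86.62 mm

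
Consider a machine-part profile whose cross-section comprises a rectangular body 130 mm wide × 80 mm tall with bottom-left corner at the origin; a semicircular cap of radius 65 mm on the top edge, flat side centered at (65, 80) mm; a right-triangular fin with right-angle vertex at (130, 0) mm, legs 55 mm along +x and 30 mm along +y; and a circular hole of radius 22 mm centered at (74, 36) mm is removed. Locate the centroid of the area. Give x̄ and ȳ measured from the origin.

rectangular body: A = 130 × 80 = 10400.00, centroid at (65.00, 40.00).
semicircular top: A = ½π·65² = 6636.61, centroid at (65.00, 107.59).
triangular fin: A = ½·55·30 = 825.00, centroid at (148.33, 10.00).
hole: A = −π·22² = -1520.53, centroid at (74.00, 36.00).
ΣA = 16341.08 mm²
ΣAx̄ = (10400.00)(65.00) + (6636.61)(65.00) + (825.00)(148.33) + (-1520.53)(74.00) = 1117235.66 mm³
ΣAȳ = (10400.00)(40.00) + (6636.61)(107.59) + (825.00)(10.00) + (-1520.53)(36.00) = 1083523.38 mm³
x̄ = 1117235.66 / 16341.08 = 68.37 mm
ȳ = 1083523.38 / 16341.08 = 66.31 mm

x̄ = 68.37 mm, ȳ = 66.31 mm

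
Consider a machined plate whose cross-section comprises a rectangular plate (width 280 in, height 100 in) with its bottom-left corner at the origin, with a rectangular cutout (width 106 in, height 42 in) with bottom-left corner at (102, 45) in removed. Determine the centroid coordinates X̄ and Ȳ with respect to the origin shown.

X̄ = 137.16 in, Ȳ = 46.98 in

plate: A = 280 × 100 = 28000.00, centroid at (140.00, 50.00).
hole: A = −(106 × 42) = -4452.00, centroid at (155.00, 66.00).
ΣA = 23548.00 in², ΣAX̄ = 3229940.00 in³, ΣAȲ = 1106168.00 in³.
X̄ = 3229940.00/23548.00 = 137.16 in; Ȳ = 1106168.00/23548.00 = 46.98 in.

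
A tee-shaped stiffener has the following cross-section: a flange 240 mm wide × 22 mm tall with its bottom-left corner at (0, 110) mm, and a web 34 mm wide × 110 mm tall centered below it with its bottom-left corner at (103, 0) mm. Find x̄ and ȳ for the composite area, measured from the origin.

x̄ = 120.00 mm, ȳ = 93.63 mm

web: A = 34 × 110 = 3740.00, centroid at (120.00, 55.00).
flange: A = 240 × 22 = 5280.00, centroid at (120.00, 121.00).
ΣA = 9020.00 mm², ΣAx̄ = 1082400.00 mm³, ΣAȳ = 844580.00 mm³.
x̄ = 1082400.00/9020.00 = 120.00 mm; ȳ = 844580.00/9020.00 = 93.63 mm.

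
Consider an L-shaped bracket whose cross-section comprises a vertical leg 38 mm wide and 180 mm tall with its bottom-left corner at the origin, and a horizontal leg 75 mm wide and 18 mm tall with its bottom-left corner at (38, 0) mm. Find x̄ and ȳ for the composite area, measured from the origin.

x̄ = 28.31 mm, ȳ = 76.65 mm

vertical leg: A = 38 × 180 = 6840.00, centroid at (19.00, 90.00).
horizontal leg: A = 75 × 18 = 1350.00, centroid at (75.50, 9.00).
ΣA = 8190.00 mm², ΣAx̄ = 231885.00 mm³, ΣAȳ = 627750.00 mm³.
x̄ = 231885.00/8190.00 = 28.31 mm; ȳ = 627750.00/8190.00 = 76.65 mm.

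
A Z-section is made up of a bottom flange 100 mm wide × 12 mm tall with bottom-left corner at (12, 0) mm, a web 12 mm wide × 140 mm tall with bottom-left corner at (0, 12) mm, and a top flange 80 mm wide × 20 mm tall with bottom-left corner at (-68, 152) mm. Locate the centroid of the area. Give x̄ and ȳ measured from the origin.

bottom flange: A = 100 × 12 = 1200.00, centroid at (62.00, 6.00).
web: A = 12 × 140 = 1680.00, centroid at (6.00, 82.00).
top flange: A = 80 × 20 = 1600.00, centroid at (-28.00, 162.00).
ΣA = 4480.00 mm²
ΣAx̄ = (1200.00)(62.00) + (1680.00)(6.00) + (1600.00)(-28.00) = 39680.00 mm³
ΣAȳ = (1200.00)(6.00) + (1680.00)(82.00) + (1600.00)(162.00) = 404160.00 mm³
x̄ = 39680.00 / 4480.00 = 8.86 mm
ȳ = 404160.00 / 4480.00 = 90.21 mm

x̄ = 8.86 mm, ȳ = 90.21 mm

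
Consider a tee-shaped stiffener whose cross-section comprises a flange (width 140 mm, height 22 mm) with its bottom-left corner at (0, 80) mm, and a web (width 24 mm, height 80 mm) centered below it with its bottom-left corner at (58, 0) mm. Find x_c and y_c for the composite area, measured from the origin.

Part | A | x̄ᵢ | ȳᵢ | A·x̄ᵢ | A·ȳᵢ
web | 1920.00 | 70.00 | 40.00 | 134400.00 | 76800.00
flange | 3080.00 | 70.00 | 91.00 | 215600.00 | 280280.00
Σ | 5000.00 |  |  | 350000.00 | 357080.00
x_c = 350000.00 / 5000.00 = 70.00 mm
y_c = 357080.00 / 5000.00 = 71.42 mm

x_c = 70.00 mm, y_c = 71.42 mm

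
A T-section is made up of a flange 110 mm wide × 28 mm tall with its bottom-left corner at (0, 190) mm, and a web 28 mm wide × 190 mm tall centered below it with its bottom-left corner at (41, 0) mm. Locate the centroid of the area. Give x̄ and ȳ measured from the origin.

web: A = 28 × 190 = 5320.00, centroid at (55.00, 95.00).
flange: A = 110 × 28 = 3080.00, centroid at (55.00, 204.00).
ΣA = 8400.00 mm²
ΣAx̄ = (5320.00)(55.00) + (3080.00)(55.00) = 462000.00 mm³
ΣAȳ = (5320.00)(95.00) + (3080.00)(204.00) = 1133720.00 mm³
x̄ = 462000.00 / 8400.00 = 55.00 mm
ȳ = 1133720.00 / 8400.00 = 134.97 mm

x̄ = 55.00 mm, ȳ = 134.97 mm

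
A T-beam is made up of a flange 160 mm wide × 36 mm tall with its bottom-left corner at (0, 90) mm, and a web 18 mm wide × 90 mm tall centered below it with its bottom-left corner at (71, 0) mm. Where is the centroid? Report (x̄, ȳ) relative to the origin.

web: A = 18 × 90 = 1620.00, centroid at (80.00, 45.00).
flange: A = 160 × 36 = 5760.00, centroid at (80.00, 108.00).
ΣA = 7380.00 mm²
ΣAx̄ = (1620.00)(80.00) + (5760.00)(80.00) = 590400.00 mm³
ΣAȳ = (1620.00)(45.00) + (5760.00)(108.00) = 694980.00 mm³
x̄ = 590400.00 / 7380.00 = 80.00 mm
ȳ = 694980.00 / 7380.00 = 94.17 mm

x̄ = 80.00 mm, ȳ = 94.17 mm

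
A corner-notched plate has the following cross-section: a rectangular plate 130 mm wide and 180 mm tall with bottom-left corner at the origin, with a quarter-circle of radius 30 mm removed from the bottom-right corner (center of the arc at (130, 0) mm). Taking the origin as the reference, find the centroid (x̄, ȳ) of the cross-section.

x̄ = 63.37 mm, ȳ = 92.41 mm

Part | A | x̄ᵢ | ȳᵢ | A·x̄ᵢ | A·ȳᵢ
plate | 23400.00 | 65.00 | 90.00 | 1521000.00 | 2106000.00
removed quarter-circle | -706.86 | 117.27 | 12.73 | -82891.59 | -9000.00
Σ | 22693.14 |  |  | 1438108.41 | 2097000.00
x̄ = 1438108.41 / 22693.14 = 63.37 mm
ȳ = 2097000.00 / 22693.14 = 92.41 mm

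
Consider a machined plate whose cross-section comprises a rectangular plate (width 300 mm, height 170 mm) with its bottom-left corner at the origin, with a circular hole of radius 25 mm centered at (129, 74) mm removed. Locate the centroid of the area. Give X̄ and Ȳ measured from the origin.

X̄ = 150.84 mm, Ȳ = 85.44 mm

plate: A = 300 × 170 = 51000.00, centroid at (150.00, 85.00).
hole: A = −π·25² = -1963.50, centroid at (129.00, 74.00).
ΣA = 49036.50 mm²
ΣAX̄ = (51000.00)(150.00) + (-1963.50)(129.00) = 7396709.09 mm³
ΣAȲ = (51000.00)(85.00) + (-1963.50)(74.00) = 4189701.34 mm³
X̄ = 7396709.09 / 49036.50 = 150.84 mm
Ȳ = 4189701.34 / 49036.50 = 85.44 mm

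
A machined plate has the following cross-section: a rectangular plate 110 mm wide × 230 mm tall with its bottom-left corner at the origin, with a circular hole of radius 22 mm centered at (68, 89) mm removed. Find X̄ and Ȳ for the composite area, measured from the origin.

X̄ = 54.17 mm, Ȳ = 116.66 mm

Part | A | x̄ᵢ | ȳᵢ | A·x̄ᵢ | A·ȳᵢ
plate | 25300.00 | 55.00 | 115.00 | 1391500.00 | 2909500.00
hole | -1520.53 | 68.00 | 89.00 | -103396.10 | -135327.25
Σ | 23779.47 |  |  | 1288103.90 | 2774172.75
X̄ = 1288103.90 / 23779.47 = 54.17 mm
Ȳ = 2774172.75 / 23779.47 = 116.66 mm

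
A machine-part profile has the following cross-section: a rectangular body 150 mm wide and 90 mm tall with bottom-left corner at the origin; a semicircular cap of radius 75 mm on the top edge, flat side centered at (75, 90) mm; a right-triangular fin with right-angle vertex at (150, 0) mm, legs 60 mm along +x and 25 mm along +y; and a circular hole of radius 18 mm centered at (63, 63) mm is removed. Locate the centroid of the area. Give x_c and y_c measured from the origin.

rectangular body: A = 150 × 90 = 13500.00, centroid at (75.00, 45.00).
semicircular top: A = ½π·75² = 8835.73, centroid at (75.00, 121.83).
triangular fin: A = ½·60·25 = 750.00, centroid at (170.00, 8.33).
hole: A = −π·18² = -1017.88, centroid at (63.00, 63.00).
ΣA = 22067.85 mm², ΣAx_c = 1738553.51 mm³, ΣAy_c = 1626089.45 mm³.
x_c = 1738553.51/22067.85 = 78.78 mm; y_c = 1626089.45/22067.85 = 73.69 mm.

x_c = 78.78 mm, y_c = 73.69 mm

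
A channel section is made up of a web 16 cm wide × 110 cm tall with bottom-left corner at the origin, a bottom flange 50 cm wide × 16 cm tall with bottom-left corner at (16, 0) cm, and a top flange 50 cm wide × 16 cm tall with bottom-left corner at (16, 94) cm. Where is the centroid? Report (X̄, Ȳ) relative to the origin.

Part | A | x̄ᵢ | ȳᵢ | A·x̄ᵢ | A·ȳᵢ
web | 1760.00 | 8.00 | 55.00 | 14080.00 | 96800.00
bottom flange | 800.00 | 41.00 | 8.00 | 32800.00 | 6400.00
top flange | 800.00 | 41.00 | 102.00 | 32800.00 | 81600.00
Σ | 3360.00 |  |  | 79680.00 | 184800.00
X̄ = 79680.00 / 3360.00 = 23.71 cm
Ȳ = 184800.00 / 3360.00 = 55.00 cm

X̄ = 23.71 cm, Ȳ = 55.00 cm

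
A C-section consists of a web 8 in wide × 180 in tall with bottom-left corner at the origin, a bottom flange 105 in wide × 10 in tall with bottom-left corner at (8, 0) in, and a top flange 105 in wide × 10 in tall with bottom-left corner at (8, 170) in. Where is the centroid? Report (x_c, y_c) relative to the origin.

web: A = 8 × 180 = 1440.00, centroid at (4.00, 90.00).
bottom flange: A = 105 × 10 = 1050.00, centroid at (60.50, 5.00).
top flange: A = 105 × 10 = 1050.00, centroid at (60.50, 175.00).
ΣA = 3540.00 in², ΣAx_c = 132810.00 in³, ΣAy_c = 318600.00 in³.
x_c = 132810.00/3540.00 = 37.52 in; y_c = 318600.00/3540.00 = 90.00 in.

x_c = 37.52 in, y_c = 90.00 in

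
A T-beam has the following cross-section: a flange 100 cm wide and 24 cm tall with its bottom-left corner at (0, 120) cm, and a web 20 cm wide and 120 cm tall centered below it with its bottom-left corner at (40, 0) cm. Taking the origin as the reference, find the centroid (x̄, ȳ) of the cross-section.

x̄ = 50.00 cm, ȳ = 96.00 cm

web: A = 20 × 120 = 2400.00, centroid at (50.00, 60.00).
flange: A = 100 × 24 = 2400.00, centroid at (50.00, 132.00).
ΣA = 4800.00 cm², ΣAx̄ = 240000.00 cm³, ΣAȳ = 460800.00 cm³.
x̄ = 240000.00/4800.00 = 50.00 cm; ȳ = 460800.00/4800.00 = 96.00 cm.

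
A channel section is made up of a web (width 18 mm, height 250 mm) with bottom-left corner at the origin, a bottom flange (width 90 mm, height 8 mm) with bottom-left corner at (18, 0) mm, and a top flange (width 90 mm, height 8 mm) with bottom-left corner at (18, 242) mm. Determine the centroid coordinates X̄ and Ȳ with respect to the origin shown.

X̄ = 22.09 mm, Ȳ = 125.00 mm

Part | A | x̄ᵢ | ȳᵢ | A·x̄ᵢ | A·ȳᵢ
web | 4500.00 | 9.00 | 125.00 | 40500.00 | 562500.00
bottom flange | 720.00 | 63.00 | 4.00 | 45360.00 | 2880.00
top flange | 720.00 | 63.00 | 246.00 | 45360.00 | 177120.00
Σ | 5940.00 |  |  | 131220.00 | 742500.00
X̄ = 131220.00 / 5940.00 = 22.09 mm
Ȳ = 742500.00 / 5940.00 = 125.00 mm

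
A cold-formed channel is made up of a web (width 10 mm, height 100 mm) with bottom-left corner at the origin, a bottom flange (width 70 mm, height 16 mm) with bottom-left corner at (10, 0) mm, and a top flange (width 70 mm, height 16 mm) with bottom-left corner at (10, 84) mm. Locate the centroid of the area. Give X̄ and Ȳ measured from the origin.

web: A = 10 × 100 = 1000.00, centroid at (5.00, 50.00).
bottom flange: A = 70 × 16 = 1120.00, centroid at (45.00, 8.00).
top flange: A = 70 × 16 = 1120.00, centroid at (45.00, 92.00).
ΣA = 3240.00 mm²
ΣAX̄ = (1000.00)(5.00) + (1120.00)(45.00) + (1120.00)(45.00) = 105800.00 mm³
ΣAȲ = (1000.00)(50.00) + (1120.00)(8.00) + (1120.00)(92.00) = 162000.00 mm³
X̄ = 105800.00 / 3240.00 = 32.65 mm
Ȳ = 162000.00 / 3240.00 = 50.00 mm

X̄ = 32.65 mm, Ȳ = 50.00 mm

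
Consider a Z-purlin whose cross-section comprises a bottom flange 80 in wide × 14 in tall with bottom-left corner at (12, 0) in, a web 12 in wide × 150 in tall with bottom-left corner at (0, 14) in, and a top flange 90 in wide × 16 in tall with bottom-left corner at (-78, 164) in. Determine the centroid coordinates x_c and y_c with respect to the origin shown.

bottom flange: A = 80 × 14 = 1120.00, centroid at (52.00, 7.00).
web: A = 12 × 150 = 1800.00, centroid at (6.00, 89.00).
top flange: A = 90 × 16 = 1440.00, centroid at (-33.00, 172.00).
ΣA = 4360.00 in², ΣAx_c = 21520.00 in³, ΣAy_c = 415720.00 in³.
x_c = 21520.00/4360.00 = 4.94 in; y_c = 415720.00/4360.00 = 95.35 in.

x_c = 4.94 in, y_c = 95.35 in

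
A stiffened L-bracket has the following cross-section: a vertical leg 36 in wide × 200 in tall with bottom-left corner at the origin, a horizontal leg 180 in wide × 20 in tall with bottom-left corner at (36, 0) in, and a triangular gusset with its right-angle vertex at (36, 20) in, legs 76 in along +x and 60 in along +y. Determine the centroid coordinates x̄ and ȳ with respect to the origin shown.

x̄ = 55.28 in, ȳ = 64.77 in

vertical leg: A = 36 × 200 = 7200.00, centroid at (18.00, 100.00).
horizontal leg: A = 180 × 20 = 3600.00, centroid at (126.00, 10.00).
gusset: A = ½·76·60 = 2280.00, centroid at (61.33, 40.00).
ΣA = 13080.00 in², ΣAx̄ = 723040.00 in³, ΣAȳ = 847200.00 in³.
x̄ = 723040.00/13080.00 = 55.28 in; ȳ = 847200.00/13080.00 = 64.77 in.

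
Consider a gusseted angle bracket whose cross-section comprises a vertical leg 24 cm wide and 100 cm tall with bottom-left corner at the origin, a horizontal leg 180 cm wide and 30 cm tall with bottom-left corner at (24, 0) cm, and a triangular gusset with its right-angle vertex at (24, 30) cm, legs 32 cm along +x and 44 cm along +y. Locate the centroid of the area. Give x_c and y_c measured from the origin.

Part | A | x̄ᵢ | ȳᵢ | A·x̄ᵢ | A·ȳᵢ
vertical leg | 2400.00 | 12.00 | 50.00 | 28800.00 | 120000.00
horizontal leg | 5400.00 | 114.00 | 15.00 | 615600.00 | 81000.00
gusset | 704.00 | 34.67 | 44.67 | 24405.33 | 31445.33
Σ | 8504.00 |  |  | 668805.33 | 232445.33
x_c = 668805.33 / 8504.00 = 78.65 cm
y_c = 232445.33 / 8504.00 = 27.33 cm

x_c = 78.65 cm, y_c = 27.33 cm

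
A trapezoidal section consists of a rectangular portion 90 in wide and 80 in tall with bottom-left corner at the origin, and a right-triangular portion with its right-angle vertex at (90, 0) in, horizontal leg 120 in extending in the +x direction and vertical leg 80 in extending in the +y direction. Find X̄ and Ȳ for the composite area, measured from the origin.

rectangular portion: A = 90 × 80 = 7200.00, centroid at (45.00, 40.00).
triangular portion: A = ½·120·80 = 4800.00, centroid at (130.00, 26.67).
ΣA = 12000.00 in², ΣAX̄ = 948000.00 in³, ΣAȲ = 416000.00 in³.
X̄ = 948000.00/12000.00 = 79.00 in; Ȳ = 416000.00/12000.00 = 34.67 in.

X̄ = 79.00 in, Ȳ = 34.67 in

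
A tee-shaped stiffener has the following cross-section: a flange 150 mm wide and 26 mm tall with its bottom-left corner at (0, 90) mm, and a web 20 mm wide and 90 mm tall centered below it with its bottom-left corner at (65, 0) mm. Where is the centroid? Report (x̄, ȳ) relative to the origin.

x̄ = 75.00 mm, ȳ = 84.68 mm

Part | A | x̄ᵢ | ȳᵢ | A·x̄ᵢ | A·ȳᵢ
web | 1800.00 | 75.00 | 45.00 | 135000.00 | 81000.00
flange | 3900.00 | 75.00 | 103.00 | 292500.00 | 401700.00
Σ | 5700.00 |  |  | 427500.00 | 482700.00
x̄ = 427500.00 / 5700.00 = 75.00 mm
ȳ = 482700.00 / 5700.00 = 84.68 mm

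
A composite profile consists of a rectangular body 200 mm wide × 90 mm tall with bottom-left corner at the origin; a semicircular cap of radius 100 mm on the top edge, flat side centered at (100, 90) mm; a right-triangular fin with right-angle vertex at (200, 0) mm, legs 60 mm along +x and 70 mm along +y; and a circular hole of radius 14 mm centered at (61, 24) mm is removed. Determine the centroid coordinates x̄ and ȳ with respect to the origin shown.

x̄ = 107.84 mm, ȳ = 83.10 mm

rectangular body: A = 200 × 90 = 18000.00, centroid at (100.00, 45.00).
semicircular top: A = ½π·100² = 15707.96, centroid at (100.00, 132.44).
triangular fin: A = ½·60·70 = 2100.00, centroid at (220.00, 23.33).
hole: A = −π·14² = -615.75, centroid at (61.00, 24.00).
ΣA = 35192.21 mm², ΣAx̄ = 3795235.45 mm³, ΣAȳ = 2924605.31 mm³.
x̄ = 3795235.45/35192.21 = 107.84 mm; ȳ = 2924605.31/35192.21 = 83.10 mm.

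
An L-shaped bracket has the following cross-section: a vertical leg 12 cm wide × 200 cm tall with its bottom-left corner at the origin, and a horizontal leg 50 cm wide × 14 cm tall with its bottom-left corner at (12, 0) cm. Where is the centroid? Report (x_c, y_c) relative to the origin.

x_c = 13.00 cm, y_c = 79.00 cm

vertical leg: A = 12 × 200 = 2400.00, centroid at (6.00, 100.00).
horizontal leg: A = 50 × 14 = 700.00, centroid at (37.00, 7.00).
ΣA = 3100.00 cm²
ΣAx_c = (2400.00)(6.00) + (700.00)(37.00) = 40300.00 cm³
ΣAy_c = (2400.00)(100.00) + (700.00)(7.00) = 244900.00 cm³
x_c = 40300.00 / 3100.00 = 13.00 cm
y_c = 244900.00 / 3100.00 = 79.00 cm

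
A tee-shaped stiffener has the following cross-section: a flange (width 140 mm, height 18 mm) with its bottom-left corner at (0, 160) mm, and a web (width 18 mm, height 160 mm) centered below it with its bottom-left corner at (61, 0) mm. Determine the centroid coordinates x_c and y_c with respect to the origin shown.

x_c = 70.00 mm, y_c = 121.53 mm

web: A = 18 × 160 = 2880.00, centroid at (70.00, 80.00).
flange: A = 140 × 18 = 2520.00, centroid at (70.00, 169.00).
ΣA = 5400.00 mm²
ΣAx_c = (2880.00)(70.00) + (2520.00)(70.00) = 378000.00 mm³
ΣAy_c = (2880.00)(80.00) + (2520.00)(169.00) = 656280.00 mm³
x_c = 378000.00 / 5400.00 = 70.00 mm
y_c = 656280.00 / 5400.00 = 121.53 mm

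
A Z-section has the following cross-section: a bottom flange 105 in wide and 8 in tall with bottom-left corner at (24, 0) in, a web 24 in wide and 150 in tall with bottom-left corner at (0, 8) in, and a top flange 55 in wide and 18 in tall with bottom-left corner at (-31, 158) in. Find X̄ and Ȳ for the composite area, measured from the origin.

bottom flange: A = 105 × 8 = 840.00, centroid at (76.50, 4.00).
web: A = 24 × 150 = 3600.00, centroid at (12.00, 83.00).
top flange: A = 55 × 18 = 990.00, centroid at (-3.50, 167.00).
ΣA = 5430.00 in²
ΣAX̄ = (840.00)(76.50) + (3600.00)(12.00) + (990.00)(-3.50) = 103995.00 in³
ΣAȲ = (840.00)(4.00) + (3600.00)(83.00) + (990.00)(167.00) = 467490.00 in³
X̄ = 103995.00 / 5430.00 = 19.15 in
Ȳ = 467490.00 / 5430.00 = 86.09 in

X̄ = 19.15 in, Ȳ = 86.09 in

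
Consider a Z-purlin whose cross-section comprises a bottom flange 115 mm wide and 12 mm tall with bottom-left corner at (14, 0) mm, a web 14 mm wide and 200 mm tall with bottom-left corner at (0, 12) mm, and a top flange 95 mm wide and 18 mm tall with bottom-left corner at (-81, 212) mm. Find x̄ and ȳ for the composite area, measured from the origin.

bottom flange: A = 115 × 12 = 1380.00, centroid at (71.50, 6.00).
web: A = 14 × 200 = 2800.00, centroid at (7.00, 112.00).
top flange: A = 95 × 18 = 1710.00, centroid at (-33.50, 221.00).
ΣA = 5890.00 mm²
ΣAx̄ = (1380.00)(71.50) + (2800.00)(7.00) + (1710.00)(-33.50) = 60985.00 mm³
ΣAȳ = (1380.00)(6.00) + (2800.00)(112.00) + (1710.00)(221.00) = 699790.00 mm³
x̄ = 60985.00 / 5890.00 = 10.35 mm
ȳ = 699790.00 / 5890.00 = 118.81 mm

x̄ = 10.35 mm, ȳ = 118.81 mm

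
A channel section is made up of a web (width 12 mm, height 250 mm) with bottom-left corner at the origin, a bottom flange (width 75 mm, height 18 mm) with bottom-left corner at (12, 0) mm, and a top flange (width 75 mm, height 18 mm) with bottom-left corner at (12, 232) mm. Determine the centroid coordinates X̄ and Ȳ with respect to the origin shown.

web: A = 12 × 250 = 3000.00, centroid at (6.00, 125.00).
bottom flange: A = 75 × 18 = 1350.00, centroid at (49.50, 9.00).
top flange: A = 75 × 18 = 1350.00, centroid at (49.50, 241.00).
ΣA = 5700.00 mm²
ΣAX̄ = (3000.00)(6.00) + (1350.00)(49.50) + (1350.00)(49.50) = 151650.00 mm³
ΣAȲ = (3000.00)(125.00) + (1350.00)(9.00) + (1350.00)(241.00) = 712500.00 mm³
X̄ = 151650.00 / 5700.00 = 26.61 mm
Ȳ = 712500.00 / 5700.00 = 125.00 mm

X̄ = 26.61 mm, Ȳ = 125.00 mm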